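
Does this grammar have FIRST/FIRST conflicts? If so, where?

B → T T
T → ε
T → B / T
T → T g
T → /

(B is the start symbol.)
FIRST sets of the non-terminals at (or reachable through a nullable prefix from) the front of some alternative:
  FIRST(B) = { '/', 'g', ε }
  FIRST(T) = { '/', 'g', ε }

Productions for T:
  T → ε: FIRST = { ε }
  T → B / T: FIRST = { '/', 'g' }
  T → T g: FIRST = { '/', 'g' }
  T → /: FIRST = { '/' }
B has only one production, so no FIRST/FIRST conflict is possible there.

Conflict for T: T → B / T and T → T g
  Overlap: { '/', 'g' }
Conflict for T: T → B / T and T → /
  Overlap: { '/' }
Conflict for T: T → T g and T → /
  Overlap: { '/' }

Answer: Yes. T → B '/' T / T → T g on { '/', 'g' }; T → B '/' T / T → '/' on { '/' }; T → T g / T → '/' on { '/' }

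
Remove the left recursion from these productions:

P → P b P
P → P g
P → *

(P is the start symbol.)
P is directly left-recursive. The standard transformation for
  A → A α₁ | ... | A α_m | β₁ | ... | β_n
is
  A  → β₁ A' | ... | β_n A'
  A' → α₁ A' | ... | α_m A' | ε

P → * becomes P → * P'
P → P b P becomes P' → b P P'
P → P g becomes P' → g P'
Add P' → ε

Resulting grammar:
P → * P'
P' → b P P'
P' → g P'
P' → ε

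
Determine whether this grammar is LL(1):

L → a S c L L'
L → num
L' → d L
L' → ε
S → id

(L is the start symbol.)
No. Predict set conflict for L': { 'd' }

A grammar is LL(1) if for each non-terminal N with multiple productions, the predict sets of those productions are pairwise disjoint, where PREDICT(N → α) = (FIRST(α) \ {ε}) ∪ (FOLLOW(N) if α ⇒* ε).

Relevant sets:
  FOLLOW(L') = { $, 'd' }

For L:
  PREDICT(L → a S c L L') = { 'a' }
  PREDICT(L → num) = { 'num' }
For L':
  PREDICT(L' → d L) = { 'd' }
  PREDICT(L' → ε) = { $, 'd' }
S has a single production, so nothing to check there.

Conflict found: Predict set conflict for L': { 'd' }
The grammar is NOT LL(1).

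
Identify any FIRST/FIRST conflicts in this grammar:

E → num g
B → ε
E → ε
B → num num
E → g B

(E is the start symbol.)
No FIRST/FIRST conflicts.

A FIRST/FIRST conflict occurs when two productions N → α and N → β for the same non-terminal have FIRST(α) ∩ FIRST(β) ≠ ∅ (with ε ∈ FIRST of a nullable right-hand side, so two nullable alternatives also conflict).

Productions for E:
  E → num g: FIRST = { 'num' }
  E → ε: FIRST = { ε }
  E → g B: FIRST = { 'g' }
Productions for B:
  B → ε: FIRST = { ε }
  B → num num: FIRST = { 'num' }

All alternatives of each non-terminal have pairwise disjoint FIRST sets.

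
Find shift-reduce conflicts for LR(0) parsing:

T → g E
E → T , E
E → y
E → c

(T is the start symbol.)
A shift-reduce conflict occurs when an LR(0) state has both:
  - a complete (reduce) item [A → α .] (dot at the end), and
  - a shift item [B → β . c γ] (dot before a terminal).

Augment with T' → T and build the canonical LR(0) collection (I0 = CLOSURE({[T' → . T]}), then GOTO on every symbol after a dot until no new states appear). It has 9 states:
  I0: { [T → . g E], [T' → . T] }  — shift
  I1: { [T' → T .] }  — accept
  I2: { [E → . T , E], [E → . c], [E → . y], [T → . g E], [T → g . E] }  — shift
  I3: { [T → g E .] }  — reduce
  I4: { [E → T . , E] }  — shift
  I5: { [E → c .] }  — reduce
  I6: { [E → y .] }  — reduce
  I7: { [E → . T , E], [E → . c], [E → . y], [E → T , . E], [T → . g E] }  — shift
  I8: { [E → T , E .] }  — reduce

No state contains both a complete item and a shift item.

Answer: No shift-reduce conflicts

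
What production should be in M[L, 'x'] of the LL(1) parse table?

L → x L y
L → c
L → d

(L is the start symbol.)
L → x L y

To find M[L, 'x'], we find productions for L where 'x' is in the predict set (PREDICT(N → α) = (FIRST(α) \ {ε}) ∪ (FOLLOW(N) if α ⇒* ε)).

L → x L y: PREDICT = { 'x' }
  'x' is in predict set, so this production goes in M[L, 'x']
L → c: PREDICT = { 'c' }
L → d: PREDICT = { 'd' }

M[L, 'x'] = L → x L y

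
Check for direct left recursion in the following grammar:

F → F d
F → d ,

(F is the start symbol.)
F → F d: LEFT RECURSIVE (starts with F)
F → d ,: starts with d

The grammar has direct left recursion on: F.

Answer: Yes, F is left-recursive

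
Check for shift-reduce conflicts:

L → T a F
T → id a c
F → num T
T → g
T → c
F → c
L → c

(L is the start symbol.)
No shift-reduce conflicts

Augment with L' → L and build the canonical LR(0) collection (I0 = CLOSURE({[L' → . L]}), then GOTO on every symbol after a dot until no new states appear). It has 14 states:
  I0: { [L → . T a F], [L → . c], [L' → . L], [T → . c], [T → . g], [T → . id a c] }  — shift
  I1: { [L' → L .] }  — accept
  I2: { [L → T . a F] }  — shift
  I3: { [L → c .], [T → c .] }  — 2 reduces
  I4: { [T → g .] }  — reduce
  I5: { [T → id . a c] }  — shift
  I6: { [T → id a . c] }  — shift
  I7: { [T → id a c .] }  — reduce
  I8: { [F → . c], [F → . num T], [L → T a . F] }  — shift
  I9: { [L → T a F .] }  — reduce
  I10: { [F → c .] }  — reduce
  I11: { [F → num . T], [T → . c], [T → . g], [T → . id a c] }  — shift
  I12: { [F → num T .] }  — reduce
  I13: { [T → c .] }  — reduce

No state contains both a complete item and a shift item.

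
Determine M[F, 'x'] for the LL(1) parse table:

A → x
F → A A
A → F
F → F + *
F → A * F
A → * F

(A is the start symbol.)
F → A A, F → F + *, F → A * F

To find M[F, 'x'], we find productions for F where 'x' is in the predict set (PREDICT(N → α) = (FIRST(α) \ {ε}) ∪ (FOLLOW(N) if α ⇒* ε)).

Relevant sets:
  FIRST(A) = { '*', 'x' }
  FIRST(F) = { '*', 'x' }

F → A A: PREDICT = { '*', 'x' }
  'x' is in predict set, so this production goes in M[F, 'x']
F → F + *: PREDICT = { '*', 'x' }
  'x' is in predict set, so this production goes in M[F, 'x']
F → A * F: PREDICT = { '*', 'x' }
  'x' is in predict set, so this production goes in M[F, 'x']

M[F, 'x'] = F → A A, F → F + *, F → A * F  (a multiply-defined cell — the grammar is not LL(1))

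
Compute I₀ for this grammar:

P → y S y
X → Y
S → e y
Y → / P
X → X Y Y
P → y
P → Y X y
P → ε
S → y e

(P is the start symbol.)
{ [P → . Y X y], [P → . y S y], [P → . y], [P → .], [P' → . P], [Y → . / P] }

First, augment the grammar with P' → P
I₀ = CLOSURE({ [P' → . P] }):
  [P' → . P] has the dot before P: add [P → . y S y], [P → . y], [P → . Y X y], [P → .]
  [P → . Y X y] has the dot before Y: add [Y → . / P]
No further items can be added.

I₀ = { [P → . Y X y], [P → . y S y], [P → . y], [P → .], [P' → . P], [Y → . / P] }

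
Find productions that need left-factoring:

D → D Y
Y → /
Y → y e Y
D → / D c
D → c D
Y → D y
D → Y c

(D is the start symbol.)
Left-factoring is needed when two productions for the same non-terminal
share a common prefix on the right-hand side.

Productions for D:
  D → D Y
  D → / D c
  D → c D
  D → Y c
Productions for Y:
  Y → /
  Y → y e Y
  Y → D y

No common prefixes found.

Answer: No, left-factoring is not needed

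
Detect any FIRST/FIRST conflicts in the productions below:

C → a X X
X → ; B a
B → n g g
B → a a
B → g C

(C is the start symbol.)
No FIRST/FIRST conflicts.

Productions for B:
  B → n g g: FIRST = { 'n' }
  B → a a: FIRST = { 'a' }
  B → g C: FIRST = { 'g' }
C, X have only one production, so no FIRST/FIRST conflict is possible there.

All alternatives of each non-terminal have pairwise disjoint FIRST sets.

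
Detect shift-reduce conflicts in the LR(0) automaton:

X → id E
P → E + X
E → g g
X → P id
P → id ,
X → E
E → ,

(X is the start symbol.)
A shift-reduce conflict occurs when an LR(0) state has both:
  - a complete (reduce) item [A → α .] (dot at the end), and
  - a shift item [B → β . c γ] (dot before a terminal).

Augment with X' → X and build the canonical LR(0) collection (I0 = CLOSURE({[X' → . X]}), then GOTO on every symbol after a dot until no new states appear). It has 13 states:
  I0: { [E → . ,], [E → . g g], [P → . E + X], [P → . id ,], [X → . E], [X → . P id], [X → . id E], [X' → . X] }  — shift
  I1: { [E → , .] }  — reduce
  I2: { [P → E . + X], [X → E .] }  — shift, reduce
  I3: { [X → P . id] }  — shift
  I4: { [X' → X .] }  — accept
  I5: { [E → g . g] }  — shift
  I6: { [E → . ,], [E → . g g], [P → id . ,], [X → id . E] }  — shift
  I7: { [E → , .], [P → id , .] }  — 2 reduces
  I8: { [X → id E .] }  — reduce
  I9: { [E → g g .] }  — reduce
  I10: { [X → P id .] }  — reduce
  I11: { [E → . ,], [E → . g g], [P → . E + X], [P → . id ,], [P → E + . X], [X → . E], [X → . P id], [X → . id E] }  — shift
  I12: { [P → E + X .] }  — reduce

I2 contains reduce item [X → E .] and shift item [P → E . + X] — shift-reduce conflict.

Answer: Yes — I2: [X → E .] vs [P → E . + X]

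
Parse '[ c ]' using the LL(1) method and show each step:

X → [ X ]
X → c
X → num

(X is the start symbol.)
Stack is shown with the top on the left.

Stack    Input    Action
------------------------
X $      [ c ] $  output X → [ X ]
[ X ] $  [ c ] $  match '['
X ] $    c ] $    output X → c
c ] $    c ] $    match 'c'
] $      ] $      match ']'
$        $        accept

The string is accepted.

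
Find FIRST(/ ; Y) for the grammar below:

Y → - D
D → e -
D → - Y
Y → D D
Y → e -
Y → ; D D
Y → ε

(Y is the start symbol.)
{ '/' }

To compute FIRST(/ ; Y), process the symbols left to right:
Symbol / is a terminal. Add '/' and stop.
FIRST(/ ; Y) = { '/' }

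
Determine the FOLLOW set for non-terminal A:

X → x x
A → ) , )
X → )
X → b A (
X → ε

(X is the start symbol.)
{ '(' }

To compute FOLLOW(A), find every occurrence of A on a right-hand side N → α A β: add FIRST(β) \ {ε}, and if β is empty or nullable also add FOLLOW(N). Iterate to a fixed point.

In X → b A (: A is followed by '(', add FIRST('(') \ {ε} = { '(' }

Taking the union: FOLLOW(A) = { '(' }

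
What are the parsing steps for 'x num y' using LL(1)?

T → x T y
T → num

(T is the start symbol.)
LL(1) parsing maintains a stack (initially the start symbol over $) and the input. At each step: if the stack top is a terminal, match it against the current input token; if it is a non-terminal N, replace it with the RHS of M[N, lookahead] (the unique production whose predict set contains the lookahead).

Stack is shown with the top on the left.

Stack    Input      Action
--------------------------
T $      x num y $  output T → x T y
x T y $  x num y $  match 'x'
T y $    num y $    output T → num
num y $  num y $    match 'num'
y $      y $        match 'y'
$        $          accept

The string is accepted.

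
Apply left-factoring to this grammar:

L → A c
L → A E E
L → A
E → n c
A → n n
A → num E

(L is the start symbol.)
L → A L'
L' → c
L' → E E
L' → ε
E → n c
A → n n
A → num E

Left-factoring transforms A → αβ₁ | αβ₂ into A → αA' and A' → β₁ | β₂
(α is the longest common prefix among the alternatives). Repeat until
no nonterminal has two alternatives with a common prefix.

Round 1: L has alternatives sharing prefix 'A'. Introduce L': L → A L'
  Add: L' → c
  Add: L' → E E
  Add: L' → ε

No remaining common prefixes — done.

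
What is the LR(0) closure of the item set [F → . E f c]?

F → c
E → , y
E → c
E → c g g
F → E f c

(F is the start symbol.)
To compute CLOSURE, for each item [A → α.Bβ] where B is a non-terminal, add [B → .γ] for all productions B → γ; repeat for the newly added items until nothing changes.

Start with: [F → . E f c]
  [F → . E f c] has the dot before E: add [E → . , y], [E → . c], [E → . c g g]
No further items can be added.

CLOSURE = { [E → . , y], [E → . c g g], [E → . c], [F → . E f c] }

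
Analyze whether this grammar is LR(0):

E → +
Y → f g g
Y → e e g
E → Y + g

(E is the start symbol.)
Yes, the grammar is LR(0)

A grammar is LR(0) if no state in the canonical LR(0) collection has:
  - both a shift item (dot before a terminal) and a complete item (shift-reduce conflict), or
  - two or more complete items (reduce-reduce conflict; the accept item [E' → E .] counts as a complete item here).

Augment with E' → E and build the canonical LR(0) collection (I0 = CLOSURE({[E' → . E]}), then GOTO on every symbol after a dot until no new states appear). It has 12 states:
  I0: { [E → . +], [E → . Y + g], [E' → . E], [Y → . e e g], [Y → . f g g] }  — shift
  I1: { [E → + .] }  — reduce
  I2: { [E' → E .] }  — accept
  I3: { [E → Y . + g] }  — shift
  I4: { [Y → e . e g] }  — shift
  I5: { [Y → f . g g] }  — shift
  I6: { [Y → f g . g] }  — shift
  I7: { [Y → f g g .] }  — reduce
  I8: { [Y → e e . g] }  — shift
  I9: { [Y → e e g .] }  — reduce
  I10: { [E → Y + . g] }  — shift
  I11: { [E → Y + g .] }  — reduce

Every state is either a pure shift/goto state or contains exactly one complete item and nothing to shift — no conflicts. The grammar is LR(0).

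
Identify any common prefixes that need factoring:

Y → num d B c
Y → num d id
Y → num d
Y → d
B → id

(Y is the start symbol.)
Yes, Y has productions with common prefix 'num d'

Left-factoring is needed when two productions for the same non-terminal
share a common prefix on the right-hand side.

Productions for Y:
  Y → num d B c
  Y → num d id
  Y → num d
  Y → d

Found common prefix 'num d' in productions for Y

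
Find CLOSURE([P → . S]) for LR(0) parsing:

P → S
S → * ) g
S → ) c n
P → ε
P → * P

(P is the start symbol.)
{ [P → . S], [S → . ) c n], [S → . * ) g] }

To compute CLOSURE, for each item [A → α.Bβ] where B is a non-terminal, add [B → .γ] for all productions B → γ; repeat for the newly added items until nothing changes.

Start with: [P → . S]
  [P → . S] has the dot before S: add [S → . * ) g], [S → . ) c n]
No further items can be added.

CLOSURE = { [P → . S], [S → . ) c n], [S → . * ) g] }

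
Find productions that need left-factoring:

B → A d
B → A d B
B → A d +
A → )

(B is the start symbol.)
Yes, B has productions with common prefix 'A d'

Left-factoring is needed when two productions for the same non-terminal
share a common prefix on the right-hand side.

Productions for B:
  B → A d
  B → A d B
  B → A d +

Found common prefix 'A d' in productions for B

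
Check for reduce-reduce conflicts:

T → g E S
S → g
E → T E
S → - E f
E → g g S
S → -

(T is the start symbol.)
A reduce-reduce conflict occurs when an LR(0) state has two complete items [A → α .] and [B → β .] — both call for a reduction, and with no lookahead the parser cannot choose between them.

Augment with T' → T and build the canonical LR(0) collection (I0 = CLOSURE({[T' → . T]}), then GOTO on every symbol after a dot until no new states appear). It has 15 states:
  I0: { [T → . g E S], [T' → . T] }  — shift
  I1: { [T' → T .] }  — accept
  I2: { [E → . T E], [E → . g g S], [T → . g E S], [T → g . E S] }  — shift
  I3: { [S → . - E f], [S → . -], [S → . g], [T → g E . S] }  — shift
  I4: { [E → . T E], [E → . g g S], [E → T . E], [T → . g E S] }  — shift
  I5: { [E → . T E], [E → . g g S], [E → g . g S], [T → . g E S], [T → g . E S] }  — shift
  I6: { [E → . T E], [E → . g g S], [E → g . g S], [E → g g . S], [S → . - E f], [S → . -], [S → . g], [T → . g E S], [T → g . E S] }  — shift
  I7: { [E → . T E], [E → . g g S], [S → - . E f], [S → - .], [T → . g E S] }  — shift, reduce
  I8: { [E → g g S .] }  — reduce
  I9: { [E → . T E], [E → . g g S], [E → g . g S], [E → g g . S], [S → . - E f], [S → . -], [S → . g], [S → g .], [T → . g E S], [T → g . E S] }  — shift, reduce
  I10: { [S → - E . f] }  — shift
  I11: { [S → - E f .] }  — reduce
  I12: { [E → T E .] }  — reduce
  I13: { [T → g E S .] }  — reduce
  I14: { [S → g .] }  — reduce

No state contains more than one complete item.

Answer: No reduce-reduce conflicts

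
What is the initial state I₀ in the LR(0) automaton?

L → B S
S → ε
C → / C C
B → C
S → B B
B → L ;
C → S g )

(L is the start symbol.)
First, augment the grammar with L' → L
I₀ = CLOSURE({ [L' → . L] }):
  [L' → . L] has the dot before L: add [L → . B S]
  [L → . B S] has the dot before B: add [B → . C], [B → . L ;]
  [B → . C] has the dot before C: add [C → . / C C], [C → . S g )]
  [C → . S g )] has the dot before S: add [S → .], [S → . B B]
No further items can be added.

I₀ = { [B → . C], [B → . L ;], [C → . / C C], [C → . S g )], [L → . B S], [L' → . L], [S → . B B], [S → .] }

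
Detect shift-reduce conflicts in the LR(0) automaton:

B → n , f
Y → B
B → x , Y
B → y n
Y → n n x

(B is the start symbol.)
A shift-reduce conflict occurs when an LR(0) state has both:
  - a complete (reduce) item [A → α .] (dot at the end), and
  - a shift item [B → β . c γ] (dot before a terminal).

Augment with B' → B and build the canonical LR(0) collection (I0 = CLOSURE({[B' → . B]}), then GOTO on every symbol after a dot until no new states appear). It has 14 states:
  I0: { [B → . n , f], [B → . x , Y], [B → . y n], [B' → . B] }  — shift
  I1: { [B' → B .] }  — accept
  I2: { [B → n . , f] }  — shift
  I3: { [B → x . , Y] }  — shift
  I4: { [B → y . n] }  — shift
  I5: { [B → y n .] }  — reduce
  I6: { [B → . n , f], [B → . x , Y], [B → . y n], [B → x , . Y], [Y → . B], [Y → . n n x] }  — shift
  I7: { [Y → B .] }  — reduce
  I8: { [B → x , Y .] }  — reduce
  I9: { [B → n . , f], [Y → n . n x] }  — shift
  I10: { [B → n , . f] }  — shift
  I11: { [Y → n n . x] }  — shift
  I12: { [Y → n n x .] }  — reduce
  I13: { [B → n , f .] }  — reduce

No state contains both a complete item and a shift item.

Answer: No shift-reduce conflicts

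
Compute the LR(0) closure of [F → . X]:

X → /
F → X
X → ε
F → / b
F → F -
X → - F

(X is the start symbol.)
{ [F → . X], [X → . - F], [X → . /], [X → .] }

Start with: [F → . X]
  [F → . X] has the dot before X: add [X → . /], [X → .], [X → . - F]
No further items can be added.

CLOSURE = { [F → . X], [X → . - F], [X → . /], [X → .] }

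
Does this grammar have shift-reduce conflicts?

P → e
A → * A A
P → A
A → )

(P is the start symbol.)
A shift-reduce conflict occurs when an LR(0) state has both:
  - a complete (reduce) item [A → α .] (dot at the end), and
  - a shift item [B → β . c γ] (dot before a terminal).

Augment with P' → P and build the canonical LR(0) collection (I0 = CLOSURE({[P' → . P]}), then GOTO on every symbol after a dot until no new states appear). It has 8 states:
  I0: { [A → . )], [A → . * A A], [P → . A], [P → . e], [P' → . P] }  — shift
  I1: { [A → ) .] }  — reduce
  I2: { [A → * . A A], [A → . )], [A → . * A A] }  — shift
  I3: { [P → A .] }  — reduce
  I4: { [P' → P .] }  — accept
  I5: { [P → e .] }  — reduce
  I6: { [A → * A . A], [A → . )], [A → . * A A] }  — shift
  I7: { [A → * A A .] }  — reduce

No state contains both a complete item and a shift item.

Answer: No shift-reduce conflicts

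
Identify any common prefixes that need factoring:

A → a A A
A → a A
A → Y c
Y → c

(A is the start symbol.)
Yes, A has productions with common prefix 'a A'

Left-factoring is needed when two productions for the same non-terminal
share a common prefix on the right-hand side.

Productions for A:
  A → a A A
  A → a A
  A → Y c

Found common prefix 'a A' in productions for A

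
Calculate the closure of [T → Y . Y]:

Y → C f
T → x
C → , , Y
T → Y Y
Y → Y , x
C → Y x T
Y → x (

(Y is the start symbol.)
Start with: [T → Y . Y]
  [T → Y . Y] has the dot before Y: add [Y → . C f], [Y → . Y , x], [Y → . x (]
  [Y → . C f] has the dot before C: add [C → . , , Y], [C → . Y x T]
No further items can be added.

CLOSURE = { [C → . , , Y], [C → . Y x T], [T → Y . Y], [Y → . C f], [Y → . Y , x], [Y → . x (] }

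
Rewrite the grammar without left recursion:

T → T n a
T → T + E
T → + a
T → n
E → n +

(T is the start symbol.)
T is directly left-recursive. The standard transformation for
  A → A α₁ | ... | A α_m | β₁ | ... | β_n
is
  A  → β₁ A' | ... | β_n A'
  A' → α₁ A' | ... | α_m A' | ε

T → + a becomes T → + a T'
T → n becomes T → n T'
T → T n a becomes T' → n a T'
T → T + E becomes T' → + E T'
Add T' → ε

Productions for other non-terminals are unchanged:
  E → n +

Resulting grammar:
T → + a T'
T → n T'
T' → n a T'
T' → + E T'
T' → ε
E → n +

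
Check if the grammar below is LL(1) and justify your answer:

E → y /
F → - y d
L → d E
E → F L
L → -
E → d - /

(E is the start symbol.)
A grammar is LL(1) if for each non-terminal N with multiple productions, the predict sets of those productions are pairwise disjoint, where PREDICT(N → α) = (FIRST(α) \ {ε}) ∪ (FOLLOW(N) if α ⇒* ε).

Relevant sets:
  FIRST(F) = { '-' }

For E:
  PREDICT(E → y '/') = { 'y' }
  PREDICT(E → F L) = { '-' }
  PREDICT(E → d '-' '/') = { 'd' }
For L:
  PREDICT(L → d E) = { 'd' }
  PREDICT(L → '-') = { '-' }
F has a single production, so nothing to check there.

All predict sets are disjoint. The grammar IS LL(1).

Answer: Yes, the grammar is LL(1).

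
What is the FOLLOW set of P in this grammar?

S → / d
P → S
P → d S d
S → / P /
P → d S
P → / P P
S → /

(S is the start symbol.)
{ '/', 'd' }

To compute FOLLOW(P), find every occurrence of P on a right-hand side N → α P β: add FIRST(β) \ {ε}, and if β is empty or nullable also add FOLLOW(N). Iterate to a fixed point.

In S → / P /: P is followed by '/', add FIRST('/') \ {ε} = { '/' }
In P → / P P: P is followed by P, add FIRST(P) \ {ε} = { '/', 'd' }
In P → / P P: P is at the end; this adds FOLLOW(P) to itself — nothing new

Taking the union: FOLLOW(P) = { '/', 'd' }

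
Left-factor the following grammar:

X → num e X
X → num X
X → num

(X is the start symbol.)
Left-factoring transforms A → αβ₁ | αβ₂ into A → αA' and A' → β₁ | β₂
(α is the longest common prefix among the alternatives). Repeat until
no nonterminal has two alternatives with a common prefix.

Round 1: X has alternatives sharing prefix 'num'. Introduce X': X → num X'
  Add: X' → e X
  Add: X' → X
  Add: X' → ε

No remaining common prefixes — done.

Resulting grammar:
X → num X'
X' → e X
X' → X
X' → ε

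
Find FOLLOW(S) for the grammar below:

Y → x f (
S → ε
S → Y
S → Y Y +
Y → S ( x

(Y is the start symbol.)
In Y → S ( x: S is followed by '(' x, add FIRST('(' x) \ {ε} = { '(' }

Taking the union: FOLLOW(S) = { '(' }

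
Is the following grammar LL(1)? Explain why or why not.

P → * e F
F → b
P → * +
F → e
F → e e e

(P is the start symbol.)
A grammar is LL(1) if for each non-terminal N with multiple productions, the predict sets of those productions are pairwise disjoint, where PREDICT(N → α) = (FIRST(α) \ {ε}) ∪ (FOLLOW(N) if α ⇒* ε).

For P:
  PREDICT(P → '*' e F) = { '*' }
  PREDICT(P → '*' '+') = { '*' }
For F:
  PREDICT(F → b) = { 'b' }
  PREDICT(F → e) = { 'e' }
  PREDICT(F → e e e) = { 'e' }

Conflict found: Predict set conflict for P: { '*' }
The grammar is NOT LL(1).

Answer: No. Predict set conflict for P: { '*' }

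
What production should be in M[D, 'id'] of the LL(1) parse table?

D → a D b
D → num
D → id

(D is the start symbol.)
D → id

To find M[D, 'id'], we find productions for D where 'id' is in the predict set (PREDICT(N → α) = (FIRST(α) \ {ε}) ∪ (FOLLOW(N) if α ⇒* ε)).

D → a D b: PREDICT = { 'a' }
D → num: PREDICT = { 'num' }
D → id: PREDICT = { 'id' }
  'id' is in predict set, so this production goes in M[D, 'id']

M[D, 'id'] = D → id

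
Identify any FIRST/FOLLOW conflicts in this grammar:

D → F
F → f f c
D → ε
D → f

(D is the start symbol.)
Nullable non-terminals: D.
FIRST sets used below: FIRST(F) = { 'f' }

D: nullable alternative(s) D → ε; FOLLOW(D) = { $ }
  D → F: FIRST \ {ε} = { 'f' } — disjoint from FOLLOW(D)
  D → ε: FIRST \ {ε} = { } — this is the only nullable alternative, skip
  D → f: FIRST \ {ε} = { 'f' } — disjoint from FOLLOW(D)

F has no nullable alternative, so no FIRST/FOLLOW check is needed there.

No FIRST/FOLLOW conflicts found.

Answer: No FIRST/FOLLOW conflicts.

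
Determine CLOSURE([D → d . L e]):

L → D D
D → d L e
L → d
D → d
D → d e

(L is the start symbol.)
{ [D → . d L e], [D → . d e], [D → . d], [D → d . L e], [L → . D D], [L → . d] }

Start with: [D → d . L e]
  [D → d . L e] has the dot before L: add [L → . D D], [L → . d]
  [L → . D D] has the dot before D: add [D → . d L e], [D → . d], [D → . d e]
No further items can be added.

CLOSURE = { [D → . d L e], [D → . d e], [D → . d], [D → d . L e], [L → . D D], [L → . d] }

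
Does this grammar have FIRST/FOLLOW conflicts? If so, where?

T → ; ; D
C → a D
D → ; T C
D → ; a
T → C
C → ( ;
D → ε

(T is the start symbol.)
A FIRST/FOLLOW conflict occurs when a non-terminal N has a nullable alternative N → β (β ⇒* ε) and another alternative N → α with FIRST(α) ∩ FOLLOW(N) ≠ ∅: on such a lookahead the parser cannot decide between expanding α and letting N vanish via β.

Nullable non-terminals: D.

D: nullable alternative(s) D → ε; FOLLOW(D) = { $, '(', 'a' }
  D → ; T C: FIRST \ {ε} = { ';' } — disjoint from FOLLOW(D)
  D → ; a: FIRST \ {ε} = { ';' } — disjoint from FOLLOW(D)
  D → ε: FIRST \ {ε} = { } — this is the only nullable alternative, skip

C, T have no nullable alternative, so no FIRST/FOLLOW check is needed there.

No FIRST/FOLLOW conflicts found.

Answer: No FIRST/FOLLOW conflicts.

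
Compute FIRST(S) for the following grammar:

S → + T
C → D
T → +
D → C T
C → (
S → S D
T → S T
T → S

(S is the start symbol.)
To compute FIRST(S), examine every production with S on the left-hand side, reading each right-hand side left to right until a non-nullable symbol is reached.

From S → + T:
  - '+' is a terminal: add '+' and stop
From S → S D:
  - S is the symbol being defined: contributes nothing new
    S is not nullable, so stop

Collecting: FIRST(S) = { '+' }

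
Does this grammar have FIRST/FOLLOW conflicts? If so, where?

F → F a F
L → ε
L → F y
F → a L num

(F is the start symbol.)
No FIRST/FOLLOW conflicts.

Nullable non-terminals: L.
FIRST sets used below: FIRST(F) = { 'a' }

L: nullable alternative(s) L → ε; FOLLOW(L) = { 'num' }
  L → ε: FIRST \ {ε} = { } — this is the only nullable alternative, skip
  L → F y: FIRST \ {ε} = { 'a' } — disjoint from FOLLOW(L)

F has no nullable alternative, so no FIRST/FOLLOW check is needed there.

No FIRST/FOLLOW conflicts found.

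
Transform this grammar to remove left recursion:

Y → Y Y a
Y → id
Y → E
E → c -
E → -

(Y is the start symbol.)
Y is directly left-recursive. The standard transformation for
  A → A α₁ | ... | A α_m | β₁ | ... | β_n
is
  A  → β₁ A' | ... | β_n A'
  A' → α₁ A' | ... | α_m A' | ε

Y → id becomes Y → id Y'
Y → E becomes Y → E Y'
Y → Y Y a becomes Y' → Y a Y'
Add Y' → ε

Productions for other non-terminals are unchanged:
  E → c -
  E → -

Resulting grammar:
Y → id Y'
Y → E Y'
Y' → Y a Y'
Y' → ε
E → c -
E → -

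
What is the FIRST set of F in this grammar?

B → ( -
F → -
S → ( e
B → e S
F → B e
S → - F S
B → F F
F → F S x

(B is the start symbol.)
{ '(', '-', 'e' }

To compute FIRST(F), examine every production with F on the left-hand side, reading each right-hand side left to right until a non-nullable symbol is reached.

FIRST sets of the other non-terminals involved (by the same procedure, iterated to a fixed point):
  FIRST(B) = { '(', '-', 'e' }

From F → -:
  - '-' is a terminal: add '-' and stop
From F → B e:
  - B is a non-terminal: add FIRST(B) \ {ε} = { '(', '-', 'e' }
    B is not nullable, so stop
From F → F S x:
  - F is the symbol being defined: contributes nothing new
    F is not nullable, so stop

Collecting: FIRST(F) = { '(', '-', 'e' }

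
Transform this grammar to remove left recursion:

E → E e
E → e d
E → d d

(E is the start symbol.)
E → e d E'
E → d d E'
E' → e E'
E' → ε

E is directly left-recursive. The standard transformation for
  A → A α₁ | ... | A α_m | β₁ | ... | β_n
is
  A  → β₁ A' | ... | β_n A'
  A' → α₁ A' | ... | α_m A' | ε

E → e d becomes E → e d E'
E → d d becomes E → d d E'
E → E e becomes E' → e E'
Add E' → ε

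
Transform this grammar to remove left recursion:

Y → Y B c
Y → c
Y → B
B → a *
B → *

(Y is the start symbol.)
Y → c Y'
Y → B Y'
Y' → B c Y'
Y' → ε
B → a *
B → *

Y is directly left-recursive. The standard transformation for
  A → A α₁ | ... | A α_m | β₁ | ... | β_n
is
  A  → β₁ A' | ... | β_n A'
  A' → α₁ A' | ... | α_m A' | ε

Y → c becomes Y → c Y'
Y → B becomes Y → B Y'
Y → Y B c becomes Y' → B c Y'
Add Y' → ε

Productions for other non-terminals are unchanged:
  B → a *
  B → *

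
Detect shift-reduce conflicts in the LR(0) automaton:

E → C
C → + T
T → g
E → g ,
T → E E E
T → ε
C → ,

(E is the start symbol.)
Augment with E' → E and build the canonical LR(0) collection (I0 = CLOSURE({[E' → . E]}), then GOTO on every symbol after a dot until no new states appear). It has 12 states:
  I0: { [C → . + T], [C → . ,], [E → . C], [E → . g ,], [E' → . E] }  — shift
  I1: { [C → + . T], [C → . + T], [C → . ,], [E → . C], [E → . g ,], [T → . E E E], [T → . g], [T → .] }  — shift, reduce
  I2: { [C → , .] }  — reduce
  I3: { [E → C .] }  — reduce
  I4: { [E' → E .] }  — accept
  I5: { [E → g . ,] }  — shift
  I6: { [E → g , .] }  — reduce
  I7: { [C → . + T], [C → . ,], [E → . C], [E → . g ,], [T → E . E E] }  — shift
  I8: { [C → + T .] }  — reduce
  I9: { [E → g . ,], [T → g .] }  — shift, reduce
  I10: { [C → . + T], [C → . ,], [E → . C], [E → . g ,], [T → E E . E] }  — shift
  I11: { [T → E E E .] }  — reduce

I1 contains reduce item [T → .] and shift items [C → . + T], [C → . ,], [E → . g ,], [T → . g] — shift-reduce conflict.
I9 contains reduce item [T → g .] and shift item [E → g . ,] — shift-reduce conflict.

Answer: Yes — I1: [T → .] vs [C → . + T]; I9: [T → g .] vs [E → g . ,]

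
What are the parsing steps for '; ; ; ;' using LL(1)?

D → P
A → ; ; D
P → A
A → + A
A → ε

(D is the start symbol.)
Stack is shown with the top on the left.

Stack    Input      Action
--------------------------
D $      ; ; ; ; $  output D → P
P $      ; ; ; ; $  output P → A
A $      ; ; ; ; $  output A → ; ; D
; ; D $  ; ; ; ; $  match ';'
; D $    ; ; ; $    match ';'
D $      ; ; $      output D → P
P $      ; ; $      output P → A
A $      ; ; $      output A → ; ; D
; ; D $  ; ; $      match ';'
; D $    ; $        match ';'
D $      $          output D → P
P $      $          output P → A
A $      $          output A → ε
$        $          accept

The string is accepted.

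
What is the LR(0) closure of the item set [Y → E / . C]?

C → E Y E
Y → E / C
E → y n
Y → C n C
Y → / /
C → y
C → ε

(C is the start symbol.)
To compute CLOSURE, for each item [A → α.Bβ] where B is a non-terminal, add [B → .γ] for all productions B → γ; repeat for the newly added items until nothing changes.

Start with: [Y → E / . C]
  [Y → E / . C] has the dot before C: add [C → . E Y E], [C → . y], [C → .]
  [C → . E Y E] has the dot before E: add [E → . y n]
No further items can be added.

CLOSURE = { [C → . E Y E], [C → . y], [C → .], [E → . y n], [Y → E / . C] }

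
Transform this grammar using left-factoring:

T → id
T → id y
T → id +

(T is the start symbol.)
T → id T'
T' → ε
T' → y
T' → +

Left-factoring transforms A → αβ₁ | αβ₂ into A → αA' and A' → β₁ | β₂
(α is the longest common prefix among the alternatives). Repeat until
no nonterminal has two alternatives with a common prefix.

Round 1: T has alternatives sharing prefix 'id'. Introduce T': T → id T'
  Add: T' → ε
  Add: T' → y
  Add: T' → +

No remaining common prefixes — done.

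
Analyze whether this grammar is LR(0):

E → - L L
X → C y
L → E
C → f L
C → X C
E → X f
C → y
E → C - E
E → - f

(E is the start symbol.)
No. Shift-reduce conflict between [C → X C .] and [X → C . y]

A grammar is LR(0) if no state in the canonical LR(0) collection has:
  - both a shift item (dot before a terminal) and a complete item (shift-reduce conflict), or
  - two or more complete items (reduce-reduce conflict; the accept item [E' → E .] counts as a complete item here).

Augment with E' → E and build the canonical LR(0) collection (I0 = CLOSURE({[E' → . E]}), then GOTO on every symbol after a dot until no new states appear). It has 18 states:
  I0: { [C → . X C], [C → . f L], [C → . y], [E → . - L L], [E → . - f], [E → . C - E], [E → . X f], [E' → . E], [X → . C y] }  — shift
  I1: { [C → . X C], [C → . f L], [C → . y], [E → - . L L], [E → - . f], [E → . - L L], [E → . - f], [E → . C - E], [E → . X f], [L → . E], [X → . C y] }  — shift
  I2: { [E → C . - E], [X → C . y] }  — shift
  I3: { [E' → E .] }  — accept
  I4: { [C → . X C], [C → . f L], [C → . y], [C → X . C], [E → X . f], [X → . C y] }  — shift
  I5: { [C → . X C], [C → . f L], [C → . y], [C → f . L], [E → . - L L], [E → . - f], [E → . C - E], [E → . X f], [L → . E], [X → . C y] }  — shift
  I6: { [C → y .] }  — reduce
  I7: { [L → E .] }  — reduce
  I8: { [C → f L .] }  — reduce
  I9: { [C → X C .], [X → C . y] }  — shift, reduce
  I10: { [C → . X C], [C → . f L], [C → . y], [C → X . C], [X → . C y] }  — shift
  I11: { [C → . X C], [C → . f L], [C → . y], [C → f . L], [E → . - L L], [E → . - f], [E → . C - E], [E → . X f], [E → X f .], [L → . E], [X → . C y] }  — shift, reduce
  I12: { [X → C y .] }  — reduce
  I13: { [C → . X C], [C → . f L], [C → . y], [E → . - L L], [E → . - f], [E → . C - E], [E → . X f], [E → C - . E], [X → . C y] }  — shift
  I14: { [E → C - E .] }  — reduce
  I15: { [C → . X C], [C → . f L], [C → . y], [E → - L . L], [E → . - L L], [E → . - f], [E → . C - E], [E → . X f], [L → . E], [X → . C y] }  — shift
  I16: { [C → . X C], [C → . f L], [C → . y], [C → f . L], [E → - f .], [E → . - L L], [E → . - f], [E → . C - E], [E → . X f], [L → . E], [X → . C y] }  — shift, reduce
  I17: { [E → - L L .] }  — reduce

Conflict in state I9:
  Shift-reduce conflict between [C → X C .] and [X → C . y]
So the grammar is NOT LR(0).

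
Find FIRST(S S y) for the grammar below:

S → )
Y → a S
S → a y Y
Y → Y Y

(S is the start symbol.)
{ ')', 'a' }

FIRST sets of the non-terminals involved (from the grammar, by fixed-point iteration):
  FIRST(S) = { ')', 'a' }

To compute FIRST(S S y), process the symbols left to right:
Symbol S is a non-terminal. Add FIRST(S) \ {ε} = { ')', 'a' }
S is not nullable (ε ∉ FIRST(S)), so stop here.
FIRST(S S y) = { ')', 'a' }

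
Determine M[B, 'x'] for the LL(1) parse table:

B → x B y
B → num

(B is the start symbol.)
B → x B y

To find M[B, 'x'], we find productions for B where 'x' is in the predict set (PREDICT(N → α) = (FIRST(α) \ {ε}) ∪ (FOLLOW(N) if α ⇒* ε)).

B → x B y: PREDICT = { 'x' }
  'x' is in predict set, so this production goes in M[B, 'x']
B → num: PREDICT = { 'num' }

M[B, 'x'] = B → x B y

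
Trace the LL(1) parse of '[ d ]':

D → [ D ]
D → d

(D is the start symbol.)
Stack is shown with the top on the left.

Stack    Input    Action
------------------------
D $      [ d ] $  output D → [ D ]
[ D ] $  [ d ] $  match '['
D ] $    d ] $    output D → d
d ] $    d ] $    match 'd'
] $      ] $      match ']'
$        $        accept

The string is accepted.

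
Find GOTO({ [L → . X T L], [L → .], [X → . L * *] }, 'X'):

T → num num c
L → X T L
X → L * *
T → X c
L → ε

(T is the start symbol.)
{ [L → . X T L], [L → .], [L → X . T L], [T → . X c], [T → . num num c], [X → . L * *] }

GOTO(I, 'X') = CLOSURE({ [A → αX.β] : [A → α.Xβ] ∈ I, X = 'X' })

Items with dot before 'X', with the dot advanced:
  [L → . X T L] → [L → X . T L]
Closure of the advanced items:
  [L → X . T L] has the dot before T: add [T → . num num c], [T → . X c]
  [T → . X c] has the dot before X: add [X → . L * *]
  [X → . L * *] has the dot before L: add [L → . X T L], [L → .]

GOTO = { [L → . X T L], [L → .], [L → X . T L], [T → . X c], [T → . num num c], [X → . L * *] }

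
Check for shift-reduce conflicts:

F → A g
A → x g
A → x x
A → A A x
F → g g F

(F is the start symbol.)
A shift-reduce conflict occurs when an LR(0) state has both:
  - a complete (reduce) item [A → α .] (dot at the end), and
  - a shift item [B → β . c γ] (dot before a terminal).

Augment with F' → F and build the canonical LR(0) collection (I0 = CLOSURE({[F' → . F]}), then GOTO on every symbol after a dot until no new states appear). It has 12 states:
  I0: { [A → . A A x], [A → . x g], [A → . x x], [F → . A g], [F → . g g F], [F' → . F] }  — shift
  I1: { [A → . A A x], [A → . x g], [A → . x x], [A → A . A x], [F → A . g] }  — shift
  I2: { [F' → F .] }  — accept
  I3: { [F → g . g F] }  — shift
  I4: { [A → x . g], [A → x . x] }  — shift
  I5: { [A → x g .] }  — reduce
  I6: { [A → x x .] }  — reduce
  I7: { [A → . A A x], [A → . x g], [A → . x x], [F → . A g], [F → . g g F], [F → g g . F] }  — shift
  I8: { [F → g g F .] }  — reduce
  I9: { [A → . A A x], [A → . x g], [A → . x x], [A → A . A x], [A → A A . x] }  — shift
  I10: { [F → A g .] }  — reduce
  I11: { [A → A A x .], [A → x . g], [A → x . x] }  — shift, reduce

I11 contains reduce item [A → A A x .] and shift items [A → x . g], [A → x . x] — shift-reduce conflict.

Answer: Yes — I11: [A → A A x .] vs [A → x . g]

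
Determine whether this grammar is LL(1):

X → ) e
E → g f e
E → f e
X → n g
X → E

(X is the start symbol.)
Relevant sets:
  FIRST(E) = { 'f', 'g' }

For X:
  PREDICT(X → ')' e) = { ')' }
  PREDICT(X → n g) = { 'n' }
  PREDICT(X → E) = { 'f', 'g' }
For E:
  PREDICT(E → g f e) = { 'g' }
  PREDICT(E → f e) = { 'f' }

All predict sets are disjoint. The grammar IS LL(1).

Answer: Yes, the grammar is LL(1).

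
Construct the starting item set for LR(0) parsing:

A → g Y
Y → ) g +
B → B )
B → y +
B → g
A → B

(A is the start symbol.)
First, augment the grammar with A' → A
I₀ = CLOSURE({ [A' → . A] }):
  [A' → . A] has the dot before A: add [A → . g Y], [A → . B]
  [A → . B] has the dot before B: add [B → . B )], [B → . y +], [B → . g]
No further items can be added.

I₀ = { [A → . B], [A → . g Y], [A' → . A], [B → . B )], [B → . g], [B → . y +] }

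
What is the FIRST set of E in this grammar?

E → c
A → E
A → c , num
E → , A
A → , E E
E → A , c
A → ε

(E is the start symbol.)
{ ',', 'c' }

To compute FIRST(E), examine every production with E on the left-hand side, reading each right-hand side left to right until a non-nullable symbol is reached.

FIRST sets of the other non-terminals involved (by the same procedure, iterated to a fixed point):
  FIRST(A) = { ',', 'c', ε }

From E → c:
  - c is a terminal: add 'c' and stop
From E → , A:
  - ',' is a terminal: add ',' and stop
From E → A , c:
  - A is a non-terminal: add FIRST(A) \ {ε} = { ',', 'c' }
    A is nullable, so continue to the next symbol
  - ',' is a terminal: add ',' and stop

Collecting: FIRST(E) = { ',', 'c' }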